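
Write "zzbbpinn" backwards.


Input string: 'zzbbpinn'
Operation: reverse character order
Original order: 'z' -> 'z' -> 'b' -> 'b' -> 'p' -> 'i' -> 'n' -> 'n'
Reversed order: 'n' -> 'n' -> 'i' -> 'p' -> 'b' -> 'b' -> 'z' -> 'z'
Result: nnipbbzz


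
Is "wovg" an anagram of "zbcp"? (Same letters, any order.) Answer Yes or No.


String 1: 'zbcp' -> sorted: 'bcpz'
String 2: 'wovg' -> sorted: 'govw'
Compare sorted forms: 'bcpz' != 'govw'
Anagram: No


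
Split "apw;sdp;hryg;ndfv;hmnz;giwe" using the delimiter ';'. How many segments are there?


Input string: 'apw;sdp;hryg;ndfv;hmnz;giwe'
Delimiter: ';'
Split result: 'apw', 'sdp', 'hryg', 'ndfv', 'hmnz', 'giwe'
Number of parts: 6


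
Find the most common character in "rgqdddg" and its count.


Input: 'rgqdddg'
Operation: tally each character
Counts: 'd':3, 'g':2, 'q':1, 'r':1
Maximum: 'd' appears 3 times


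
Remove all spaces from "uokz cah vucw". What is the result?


Input string: 'uokz cah vucw'
Operation: remove all spaces
Words: 'uokz', 'cah', 'vucw'
Join without spaces: uokzcahvucw


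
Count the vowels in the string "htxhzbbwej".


Input string: 'htxhzbbwej'
Operation: count vowels (a, e, i, o, u)
Scan: s[0]='h', s[1]='t', s[2]='x', s[3]='h', s[4]='z', s[5]='b', s[6]='b', s[7]='w', s[8]='e' (vowel), s[9]='j'
Vowels found: 1
Result: 1


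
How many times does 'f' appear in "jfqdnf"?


Input string: 'jfqdnf'
Target character: 'f'
Scan each position: s[1]='f', s[5]='f'
Matches found at indices: 1, 5
Total: 2


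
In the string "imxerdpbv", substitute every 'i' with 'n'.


Input string: 'imxerdpbv'
Operation: replace 'i' with 'n'
Positions of 'i': 0
After replacement: nmxerdpbv


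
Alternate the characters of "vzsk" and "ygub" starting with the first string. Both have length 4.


String 1: 'vzsk'
String 2: 'ygub'
Operation: alternate characters
Pairs: 'v'+'y', 'z'+'g', 's'+'u', 'k'+'b'
Result: vyzgsukb


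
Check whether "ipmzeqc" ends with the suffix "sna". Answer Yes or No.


Input string: 'ipmzeqc'
Suffix to check: 'sna'
Last 3 characters of input: 'eqc'
Match: False
Result: No


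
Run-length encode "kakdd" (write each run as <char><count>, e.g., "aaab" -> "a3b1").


Input: 'kakdd'
Operation: identify consecutive runs
Runs: 'k' -> k1, 'a' -> a1, 'k' -> k1, 'dd' -> d2
Encoded: k1a1k1d2


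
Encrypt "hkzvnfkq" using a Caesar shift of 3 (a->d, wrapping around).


Input: 'hkzvnfkq', shift = 3
Operation: for each letter, (position + 3) mod 26
Mapping: 'h'(7+3=10)->'k', 'k'(10+3=13)->'n', 'z'(25+3=28, 28 mod 26=2)->'c', 'v'(21+3=24)->'y', 'n'(13+3=16)->'q', 'f'(5+3=8)->'i', 'k'(10+3=13)->'n', 'q'(16+3=19)->'t'
Result: kncyqint


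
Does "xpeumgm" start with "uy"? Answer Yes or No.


Input string: 'xpeumgm'
Prefix to check: 'uy'
First 2 characters of input: 'xp'
Match: False
Result: No


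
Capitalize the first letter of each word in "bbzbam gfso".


Input string: 'bbzbam gfso'
Operation: capitalize first letter of each word
Word transformations: 'bbzbam'->'Bbzbam', 'gfso'->'Gfso'
Result: Bbzbam Gfso


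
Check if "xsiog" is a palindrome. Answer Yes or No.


Input string: 'xsiog'
Reversed: 'goisx'
Compare pairs: s[0]='x' vs s[4]='g' (mismatch), s[1]='s' vs s[3]='o' (mismatch)
Palindrome: No


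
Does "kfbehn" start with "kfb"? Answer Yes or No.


Input string: 'kfbehn'
Prefix to check: 'kfb'
First 3 characters of input: 'kfb'
Match: True
Result: Yes


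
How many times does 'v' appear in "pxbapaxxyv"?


Input string: 'pxbapaxxyv'
Target character: 'v'
Scan each position: s[9]='v'
Matches found at indices: 9
Total: 1


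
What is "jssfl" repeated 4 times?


Input string: 'jssfl'
Operation: repeat 4 times
Concatenation: 'jssfl' + 'jssfl' + 'jssfl' + 'jssfl'
Result: jssfljssfljssfljssfl


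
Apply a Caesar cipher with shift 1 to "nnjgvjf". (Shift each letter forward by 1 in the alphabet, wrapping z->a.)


Input: 'nnjgvjf', shift = 1
Operation: for each letter, (position + 1) mod 26
Mapping: 'n'(13+1=14)->'o', 'n'(13+1=14)->'o', 'j'(9+1=10)->'k', 'g'(6+1=7)->'h', 'v'(21+1=22)->'w', 'j'(9+1=10)->'k', 'f'(5+1=6)->'g'
Result: ookhwkg


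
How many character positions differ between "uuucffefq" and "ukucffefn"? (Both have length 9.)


String 1: 'uuucffefq'
String 2: 'ukucffefn'
Compare each position: pos 0: 'u'=='u', pos 1: 'u'!='k', pos 2: 'u'=='u', pos 3: 'c'=='c', pos 4: 'f'=='f', pos 5: 'f'=='f', pos 6: 'e'=='e', pos 7: 'f'=='f', pos 8: 'q'!='n'
Differing positions: 2
Hamming distance: 2


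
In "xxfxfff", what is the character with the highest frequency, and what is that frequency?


Input: 'xxfxfff'
Operation: tally each character
Counts: 'f':4, 'x':3
Maximum: 'f' appears 4 times


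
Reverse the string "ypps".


Input string: 'ypps'
Operation: reverse character order
Original order: 'y' -> 'p' -> 'p' -> 's'
Reversed order: 's' -> 'p' -> 'p' -> 'y'
Result: sppy


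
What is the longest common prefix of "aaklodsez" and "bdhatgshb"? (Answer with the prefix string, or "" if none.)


String 1: 'aaklodsez'
String 2: 'bdhatgshb'
Compare position by position:
pos 0: 'a' vs 'b' differ -> stop
Longest common prefix: "" (length 0)


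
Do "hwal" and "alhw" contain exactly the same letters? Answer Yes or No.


String 1: 'hwal' -> sorted: 'ahlw'
String 2: 'alhw' -> sorted: 'ahlw'
Compare sorted forms: 'ahlw' == 'ahlw'
Anagram: Yes


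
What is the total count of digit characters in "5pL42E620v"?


Input string: '5pL42E620v'
Operation: count digit characters (0-9)
Scan: '5'(digit), 'p', 'L', '4'(digit), '2'(digit), 'E', '6'(digit), '2'(digit), '0'(digit), 'v'
Digits found: 6
Result: 6


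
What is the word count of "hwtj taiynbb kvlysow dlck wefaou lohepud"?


Input string: 'hwtj taiynbb kvlysow dlck wefaou lohepud'
Operation: split by spaces
Words found: 'hwtj', 'taiynbb', 'kvlysow', 'dlck', 'wefaou', 'lohepud'
Word count: 6


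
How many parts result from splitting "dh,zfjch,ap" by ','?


Input string: 'dh,zfjch,ap'
Delimiter: ','
Split result: 'dh', 'zfjch', 'ap'
Number of parts: 3


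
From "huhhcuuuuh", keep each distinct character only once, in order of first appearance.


Input: 'huhhcuuuuh'
Operation: keep first occurrence of each character
Scan: s[0]='h' new -> keep; s[1]='u' new -> keep; s[2]='h' seen -> skip; s[3]='h' seen -> skip; s[4]='c' new -> keep; s[5]='u' seen -> skip; s[6]='u' seen -> skip; s[7]='u' seen -> skip; s[8]='u' seen -> skip; s[9]='h' seen -> skip
Result: huc


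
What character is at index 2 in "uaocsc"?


Input string: 'uaocsc'
Operation: get character at index 2
Index mapping: s[0]='u', s[1]='a', s[2]='o'
Result: 'o'


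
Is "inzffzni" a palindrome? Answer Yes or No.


Input string: 'inzffzni'
Reversed: 'inzffzni'
Compare pairs: s[0]='i' vs s[7]='i' (match), s[1]='n' vs s[6]='n' (match), s[2]='z' vs s[5]='z' (match), s[3]='f' vs s[4]='f' (match)
Palindrome: Yes


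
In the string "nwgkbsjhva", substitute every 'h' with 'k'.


Input string: 'nwgkbsjhva'
Operation: replace 'h' with 'k'
Positions of 'h': 7
After replacement: nwgkbsjkva


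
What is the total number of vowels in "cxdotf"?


Input string: 'cxdotf'
Operation: count vowels (a, e, i, o, u)
Scan: s[0]='c', s[1]='x', s[2]='d', s[3]='o' (vowel), s[4]='t', s[5]='f'
Vowels found: 1
Result: 1


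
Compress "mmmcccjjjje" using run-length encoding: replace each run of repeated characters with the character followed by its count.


Input: 'mmmcccjjjje'
Operation: identify consecutive runs
Runs: 'mmm' -> m3, 'ccc' -> c3, 'jjjj' -> j4, 'e' -> e1
Encoded: m3c3j4e1


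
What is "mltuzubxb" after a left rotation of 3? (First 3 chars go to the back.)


Input: 'mltuzubxb', shift = 3
Operation: split at index 3 and swap parts
Front part s[0:3] = 'mlt'
Back part s[3:] = 'uzubxb'
Rotated = back + front = 'uzubxb' + 'mlt'
Result: uzubxbmlt


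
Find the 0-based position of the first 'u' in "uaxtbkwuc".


Input string: 'uaxtbkwuc'
Target: 'u'
Scanning left to right: s[0]='u'
First match at index: 0


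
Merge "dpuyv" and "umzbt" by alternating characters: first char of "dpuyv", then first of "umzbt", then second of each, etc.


String 1: 'dpuyv'
String 2: 'umzbt'
Operation: alternate characters
Pairs: 'd'+'u', 'p'+'m', 'u'+'z', 'y'+'b', 'v'+'t'
Result: dupmuzybvt


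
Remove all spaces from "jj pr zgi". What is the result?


Input string: 'jj pr zgi'
Operation: remove all spaces
Words: 'jj', 'pr', 'zgi'
Join without spaces: jjprzgi


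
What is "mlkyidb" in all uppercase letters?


Input string: 'mlkyidb'
Operation: convert each letter to uppercase
Mapping: 'm'->'M', 'l'->'L', 'k'->'K', 'y'->'Y', 'i'->'I', 'd'->'D', 'b'->'B'
Result: MLKYIDB


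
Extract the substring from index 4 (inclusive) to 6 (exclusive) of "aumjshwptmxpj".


Input string: 'aumjshwptmxpj'
Operation: slice [4:6]
Extract characters: s[4]='s', s[5]='h'
Result: sh


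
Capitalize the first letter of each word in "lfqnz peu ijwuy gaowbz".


Input string: 'lfqnz peu ijwuy gaowbz'
Operation: capitalize first letter of each word
Word transformations: 'lfqnz'->'Lfqnz', 'peu'->'Peu', 'ijwuy'->'Ijwuy', 'gaowbz'->'Gaowbz'
Result: Lfqnz Peu Ijwuy Gaowbz


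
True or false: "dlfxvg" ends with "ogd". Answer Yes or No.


Input string: 'dlfxvg'
Suffix to check: 'ogd'
Last 3 characters of input: 'xvg'
Match: False
Result: No


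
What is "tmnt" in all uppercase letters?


Input string: 'tmnt'
Operation: convert each letter to uppercase
Mapping: 't'->'T', 'm'->'M', 'n'->'N', 't'->'T'
Result: TMNT


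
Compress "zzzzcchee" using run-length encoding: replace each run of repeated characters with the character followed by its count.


Input: 'zzzzcchee'
Operation: identify consecutive runs
Runs: 'zzzz' -> z4, 'cc' -> c2, 'h' -> h1, 'ee' -> e2
Encoded: z4c2h1e2


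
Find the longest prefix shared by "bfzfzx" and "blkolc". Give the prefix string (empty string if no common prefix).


String 1: 'bfzfzx'
String 2: 'blkolc'
Compare position by position:
pos 0: 'b' vs 'b' match
pos 1: 'f' vs 'l' differ -> stop
Longest common prefix: "b" (length 1)


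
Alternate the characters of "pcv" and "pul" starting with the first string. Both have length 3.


String 1: 'pcv'
String 2: 'pul'
Operation: alternate characters
Pairs: 'p'+'p', 'c'+'u', 'v'+'l'
Result: ppcuvl


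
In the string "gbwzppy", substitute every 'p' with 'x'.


Input string: 'gbwzppy'
Operation: replace 'p' with 'x'
Positions of 'p': 4, 5
After replacement: gbwzxxy


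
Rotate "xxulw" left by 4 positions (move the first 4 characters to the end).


Input: 'xxulw', shift = 4
Operation: split at index 4 and swap parts
Front part s[0:4] = 'xxul'
Back part s[4:] = 'w'
Rotated = back + front = 'w' + 'xxul'
Result: wxxul


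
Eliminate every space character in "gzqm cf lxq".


Input string: 'gzqm cf lxq'
Operation: remove all spaces
Words: 'gzqm', 'cf', 'lxq'
Join without spaces: gzqmcflxq


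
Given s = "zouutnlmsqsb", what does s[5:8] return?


Input string: 'zouutnlmsqsb'
Operation: slice [5:8]
Extract characters: s[5]='n', s[6]='l', s[7]='m'
Result: nlm


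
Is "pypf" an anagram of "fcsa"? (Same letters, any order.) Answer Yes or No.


String 1: 'fcsa' -> sorted: 'acfs'
String 2: 'pypf' -> sorted: 'fppy'
Compare sorted forms: 'acfs' != 'fppy'
Anagram: No


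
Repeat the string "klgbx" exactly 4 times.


Input string: 'klgbx'
Operation: repeat 4 times
Concatenation: 'klgbx' + 'klgbx' + 'klgbx' + 'klgbx'
Result: klgbxklgbxklgbxklgbx


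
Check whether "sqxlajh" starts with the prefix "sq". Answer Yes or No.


Input string: 'sqxlajh'
Prefix to check: 'sq'
First 2 characters of input: 'sq'
Match: True
Result: Yes


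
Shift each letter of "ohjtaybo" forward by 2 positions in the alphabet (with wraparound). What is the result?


Input: 'ohjtaybo', shift = 2
Operation: for each letter, (position + 2) mod 26
Mapping: 'o'(14+2=16)->'q', 'h'(7+2=9)->'j', 'j'(9+2=11)->'l', 't'(19+2=21)->'v', 'a'(0+2=2)->'c', 'y'(24+2=26, 26 mod 26=0)->'a', 'b'(1+2=3)->'d', 'o'(14+2=16)->'q'
Result: qjlvcadq


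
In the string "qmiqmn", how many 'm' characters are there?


Input string: 'qmiqmn'
Target character: 'm'
Scan each position: s[1]='m', s[4]='m'
Matches found at indices: 1, 4
Total: 2


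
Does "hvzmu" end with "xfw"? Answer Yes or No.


Input string: 'hvzmu'
Suffix to check: 'xfw'
Last 3 characters of input: 'zmu'
Match: False
Result: No


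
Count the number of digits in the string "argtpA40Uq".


Input string: 'argtpA40Uq'
Operation: count digit characters (0-9)
Scan: 'a', 'r', 'g', 't', 'p', 'A', '4'(digit), '0'(digit), 'U', 'q'
Digits found: 2
Result: 2


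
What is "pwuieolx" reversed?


Input string: 'pwuieolx'
Operation: reverse character order
Original order: 'p' -> 'w' -> 'u' -> 'i' -> 'e' -> 'o' -> 'l' -> 'x'
Reversed order: 'x' -> 'l' -> 'o' -> 'e' -> 'i' -> 'u' -> 'w' -> 'p'
Result: xloeiuwp


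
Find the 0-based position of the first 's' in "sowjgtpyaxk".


Input string: 'sowjgtpyaxk'
Target: 's'
Scanning left to right: s[0]='s'
First match at index: 0


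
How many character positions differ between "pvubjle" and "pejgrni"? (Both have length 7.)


String 1: 'pvubjle'
String 2: 'pejgrni'
Compare each position: pos 0: 'p'=='p', pos 1: 'v'!='e', pos 2: 'u'!='j', pos 3: 'b'!='g', pos 4: 'j'!='r', pos 5: 'l'!='n', pos 6: 'e'!='i'
Differing positions: 6
Hamming distance: 6


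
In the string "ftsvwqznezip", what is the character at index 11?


Input string: 'ftsvwqznezip'
Operation: get character at index 11
Index mapping: s[0]='f', s[1]='t', s[2]='s', s[3]='v', s[4]='w', s[5]='q', s[6]='z', s[7]='n', s[8]='e', s[9]='z', s[10]='i', s[11]='p'
Result: 'p'


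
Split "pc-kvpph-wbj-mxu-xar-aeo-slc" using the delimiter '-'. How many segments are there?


Input string: 'pc-kvpph-wbj-mxu-xar-aeo-slc'
Delimiter: '-'
Split result: 'pc', 'kvpph', 'wbj', 'mxu', 'xar', 'aeo', 'slc'
Number of parts: 7


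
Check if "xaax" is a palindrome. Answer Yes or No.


Input string: 'xaax'
Reversed: 'xaax'
Compare pairs: s[0]='x' vs s[3]='x' (match), s[1]='a' vs s[2]='a' (match)
Palindrome: Yes


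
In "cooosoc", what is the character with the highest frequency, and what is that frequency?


Input: 'cooosoc'
Operation: tally each character
Counts: 'c':2, 'o':4, 's':1
Maximum: 'o' appears 4 times


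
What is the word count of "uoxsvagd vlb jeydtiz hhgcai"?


Input string: 'uoxsvagd vlb jeydtiz hhgcai'
Operation: split by spaces
Words found: 'uoxsvagd', 'vlb', 'jeydtiz', 'hhgcai'
Word count: 4


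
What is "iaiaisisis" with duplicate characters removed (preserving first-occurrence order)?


Input: 'iaiaisisis'
Operation: keep first occurrence of each character
Scan: s[0]='i' new -> keep; s[1]='a' new -> keep; s[2]='i' seen -> skip; s[3]='a' seen -> skip; s[4]='i' seen -> skip; s[5]='s' new -> keep; s[6]='i' seen -> skip; s[7]='s' seen -> skip; s[8]='i' seen -> skip; s[9]='s' seen -> skip
Result: ias


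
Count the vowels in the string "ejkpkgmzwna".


Input string: 'ejkpkgmzwna'
Operation: count vowels (a, e, i, o, u)
Scan: s[0]='e' (vowel), s[1]='j', s[2]='k', s[3]='p', s[4]='k', s[5]='g', s[6]='m', s[7]='z', s[8]='w', s[9]='n', s[10]='a' (vowel)
Vowels found: 2
Result: 2


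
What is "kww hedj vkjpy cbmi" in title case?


Input string: 'kww hedj vkjpy cbmi'
Operation: capitalize first letter of each word
Word transformations: 'kww'->'Kww', 'hedj'->'Hedj', 'vkjpy'->'Vkjpy', 'cbmi'->'Cbmi'
Result: Kww Hedj Vkjpy Cbmi


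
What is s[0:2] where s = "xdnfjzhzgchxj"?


Input string: 'xdnfjzhzgchxj'
Operation: slice [0:2]
Extract characters: s[0]='x', s[1]='d'
Result: xd


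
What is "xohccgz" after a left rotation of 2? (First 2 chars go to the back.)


Input: 'xohccgz', shift = 2
Operation: split at index 2 and swap parts
Front part s[0:2] = 'xo'
Back part s[2:] = 'hccgz'
Rotated = back + front = 'hccgz' + 'xo'
Result: hccgzxo


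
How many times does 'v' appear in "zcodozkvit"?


Input string: 'zcodozkvit'
Target character: 'v'
Scan each position: s[7]='v'
Matches found at indices: 7
Total: 1


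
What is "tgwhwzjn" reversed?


Input string: 'tgwhwzjn'
Operation: reverse character order
Original order: 't' -> 'g' -> 'w' -> 'h' -> 'w' -> 'z' -> 'j' -> 'n'
Reversed order: 'n' -> 'j' -> 'z' -> 'w' -> 'h' -> 'w' -> 'g' -> 't'
Result: njzwhwgt


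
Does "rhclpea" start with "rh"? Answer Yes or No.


Input string: 'rhclpea'
Prefix to check: 'rh'
First 2 characters of input: 'rh'
Match: True
Result: Yes


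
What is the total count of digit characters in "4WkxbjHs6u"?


Input string: '4WkxbjHs6u'
Operation: count digit characters (0-9)
Scan: '4'(digit), 'W', 'k', 'x', 'b', 'j', 'H', 's', '6'(digit), 'u'
Digits found: 2
Result: 2


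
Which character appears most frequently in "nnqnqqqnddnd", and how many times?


Input: 'nnqnqqqnddnd'
Operation: tally each character
Counts: 'd':3, 'n':5, 'q':4
Maximum: 'n' appears 5 times


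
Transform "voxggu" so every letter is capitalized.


Input string: 'voxggu'
Operation: convert each letter to uppercase
Mapping: 'v'->'V', 'o'->'O', 'x'->'X', 'g'->'G', 'g'->'G', 'u'->'U'
Result: VOXGGU


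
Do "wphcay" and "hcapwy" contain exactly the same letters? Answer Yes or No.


String 1: 'wphcay' -> sorted: 'achpwy'
String 2: 'hcapwy' -> sorted: 'achpwy'
Compare sorted forms: 'achpwy' == 'achpwy'
Anagram: Yes


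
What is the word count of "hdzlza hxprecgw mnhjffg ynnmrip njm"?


Input string: 'hdzlza hxprecgw mnhjffg ynnmrip njm'
Operation: split by spaces
Words found: 'hdzlza', 'hxprecgw', 'mnhjffg', 'ynnmrip', 'njm'
Word count: 5


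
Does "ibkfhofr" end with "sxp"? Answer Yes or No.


Input string: 'ibkfhofr'
Suffix to check: 'sxp'
Last 3 characters of input: 'ofr'
Match: False
Result: No


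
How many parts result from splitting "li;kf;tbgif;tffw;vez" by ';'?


Input string: 'li;kf;tbgif;tffw;vez'
Delimiter: ';'
Split result: 'li', 'kf', 'tbgif', 'tffw', 'vez'
Number of parts: 5


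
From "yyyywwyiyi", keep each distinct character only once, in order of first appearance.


Input: 'yyyywwyiyi'
Operation: keep first occurrence of each character
Scan: s[0]='y' new -> keep; s[1]='y' seen -> skip; s[2]='y' seen -> skip; s[3]='y' seen -> skip; s[4]='w' new -> keep; s[5]='w' seen -> skip; s[6]='y' seen -> skip; s[7]='i' new -> keep; s[8]='y' seen -> skip; s[9]='i' seen -> skip
Result: ywi


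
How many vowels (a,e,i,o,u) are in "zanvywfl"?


Input string: 'zanvywfl'
Operation: count vowels (a, e, i, o, u)
Scan: s[0]='z', s[1]='a' (vowel), s[2]='n', s[3]='v', s[4]='y', s[5]='w', s[6]='f', s[7]='l'
Vowels found: 1
Result: 1


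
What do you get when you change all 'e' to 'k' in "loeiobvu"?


Input string: 'loeiobvu'
Operation: replace 'e' with 'k'
Positions of 'e': 2
After replacement: lokiobvu


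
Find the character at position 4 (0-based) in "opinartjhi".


Input string: 'opinartjhi'
Operation: get character at index 4
Index mapping: s[0]='o', s[1]='p', s[2]='i', s[3]='n', s[4]='a'
Result: 'a'


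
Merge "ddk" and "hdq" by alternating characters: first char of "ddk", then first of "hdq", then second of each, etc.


String 1: 'ddk'
String 2: 'hdq'
Operation: alternate characters
Pairs: 'd'+'h', 'd'+'d', 'k'+'q'
Result: dhddkq


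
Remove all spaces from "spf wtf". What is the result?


Input string: 'spf wtf'
Operation: remove all spaces
Words: 'spf', 'wtf'
Join without spaces: spfwtf


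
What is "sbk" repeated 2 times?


Input string: 'sbk'
Operation: repeat 2 times
Concatenation: 'sbk' + 'sbk'
Result: sbksbk


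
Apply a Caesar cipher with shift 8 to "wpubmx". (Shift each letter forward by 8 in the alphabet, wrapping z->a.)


Input: 'wpubmx', shift = 8
Operation: for each letter, (position + 8) mod 26
Mapping: 'w'(22+8=30, 30 mod 26=4)->'e', 'p'(15+8=23)->'x', 'u'(20+8=28, 28 mod 26=2)->'c', 'b'(1+8=9)->'j', 'm'(12+8=20)->'u', 'x'(23+8=31, 31 mod 26=5)->'f'
Result: excjuf


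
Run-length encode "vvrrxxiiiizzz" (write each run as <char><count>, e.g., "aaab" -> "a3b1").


Input: 'vvrrxxiiiizzz'
Operation: identify consecutive runs
Runs: 'vv' -> v2, 'rr' -> r2, 'xx' -> x2, 'iiii' -> i4, 'zzz' -> z3
Encoded: v2r2x2i4z3


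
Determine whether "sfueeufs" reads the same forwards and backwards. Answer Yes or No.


Input string: 'sfueeufs'
Reversed: 'sfueeufs'
Compare pairs: s[0]='s' vs s[7]='s' (match), s[1]='f' vs s[6]='f' (match), s[2]='u' vs s[5]='u' (match), s[3]='e' vs s[4]='e' (match)
Palindrome: Yes


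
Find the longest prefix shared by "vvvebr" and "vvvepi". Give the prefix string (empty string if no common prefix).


String 1: 'vvvebr'
String 2: 'vvvepi'
Compare position by position:
pos 0: 'v' vs 'v' match
pos 1: 'v' vs 'v' match
pos 2: 'v' vs 'v' match
pos 3: 'e' vs 'e' match
pos 4: 'b' vs 'p' differ -> stop
Longest common prefix: "vvve" (length 4)


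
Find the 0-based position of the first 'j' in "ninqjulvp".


Input string: 'ninqjulvp'
Target: 'j'
Scanning left to right: s[0]='n', s[1]='i', s[2]='n', s[3]='q', s[4]='j'
First match at index: 4


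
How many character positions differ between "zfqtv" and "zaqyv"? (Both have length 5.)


String 1: 'zfqtv'
String 2: 'zaqyv'
Compare each position: pos 0: 'z'=='z', pos 1: 'f'!='a', pos 2: 'q'=='q', pos 3: 't'!='y', pos 4: 'v'=='v'
Differing positions: 2
Hamming distance: 2


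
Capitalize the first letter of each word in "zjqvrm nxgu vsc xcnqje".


Input string: 'zjqvrm nxgu vsc xcnqje'
Operation: capitalize first letter of each word
Word transformations: 'zjqvrm'->'Zjqvrm', 'nxgu'->'Nxgu', 'vsc'->'Vsc', 'xcnqje'->'Xcnqje'
Result: Zjqvrm Nxgu Vsc Xcnqje


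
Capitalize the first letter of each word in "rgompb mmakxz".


Input string: 'rgompb mmakxz'
Operation: capitalize first letter of each word
Word transformations: 'rgompb'->'Rgompb', 'mmakxz'->'Mmakxz'
Result: Rgompb Mmakxz


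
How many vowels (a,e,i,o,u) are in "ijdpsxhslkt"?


Input string: 'ijdpsxhslkt'
Operation: count vowels (a, e, i, o, u)
Scan: s[0]='i' (vowel), s[1]='j', s[2]='d', s[3]='p', s[4]='s', s[5]='x', s[6]='h', s[7]='s', s[8]='l', s[9]='k', s[10]='t'
Vowels found: 1
Result: 1


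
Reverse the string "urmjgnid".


Input string: 'urmjgnid'
Operation: reverse character order
Original order: 'u' -> 'r' -> 'm' -> 'j' -> 'g' -> 'n' -> 'i' -> 'd'
Reversed order: 'd' -> 'i' -> 'n' -> 'g' -> 'j' -> 'm' -> 'r' -> 'u'
Result: dingjmru


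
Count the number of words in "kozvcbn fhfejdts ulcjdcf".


Input string: 'kozvcbn fhfejdts ulcjdcf'
Operation: split by spaces
Words found: 'kozvcbn', 'fhfejdts', 'ulcjdcf'
Word count: 3


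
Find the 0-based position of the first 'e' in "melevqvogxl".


Input string: 'melevqvogxl'
Target: 'e'
Scanning left to right: s[0]='m', s[1]='e'
First match at index: 1


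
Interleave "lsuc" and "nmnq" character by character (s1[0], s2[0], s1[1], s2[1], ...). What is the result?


String 1: 'lsuc'
String 2: 'nmnq'
Operation: alternate characters
Pairs: 'l'+'n', 's'+'m', 'u'+'n', 'c'+'q'
Result: lnsmuncq


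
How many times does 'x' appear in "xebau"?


Input string: 'xebau'
Target character: 'x'
Scan each position: s[0]='x'
Matches found at indices: 0
Total: 1


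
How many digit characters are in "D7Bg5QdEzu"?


Input string: 'D7Bg5QdEzu'
Operation: count digit characters (0-9)
Scan: 'D', '7'(digit), 'B', 'g', '5'(digit), 'Q', 'd', 'E', 'z', 'u'
Digits found: 2
Result: 2


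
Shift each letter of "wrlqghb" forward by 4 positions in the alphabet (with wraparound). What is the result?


Input: 'wrlqghb', shift = 4
Operation: for each letter, (position + 4) mod 26
Mapping: 'w'(22+4=26, 26 mod 26=0)->'a', 'r'(17+4=21)->'v', 'l'(11+4=15)->'p', 'q'(16+4=20)->'u', 'g'(6+4=10)->'k', 'h'(7+4=11)->'l', 'b'(1+4=5)->'f'
Result: avpuklf


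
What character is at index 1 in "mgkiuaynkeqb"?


Input string: 'mgkiuaynkeqb'
Operation: get character at index 1
Index mapping: s[0]='m', s[1]='g'
Result: 'g'


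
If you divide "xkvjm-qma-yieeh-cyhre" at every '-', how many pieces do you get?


Input string: 'xkvjm-qma-yieeh-cyhre'
Delimiter: '-'
Split result: 'xkvjm', 'qma', 'yieeh', 'cyhre'
Number of parts: 4


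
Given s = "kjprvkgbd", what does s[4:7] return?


Input string: 'kjprvkgbd'
Operation: slice [4:7]
Extract characters: s[4]='v', s[5]='k', s[6]='g'
Result: vkg


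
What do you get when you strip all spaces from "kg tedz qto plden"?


Input string: 'kg tedz qto plden'
Operation: remove all spaces
Words: 'kg', 'tedz', 'qto', 'plden'
Join without spaces: kgtedzqtoplden


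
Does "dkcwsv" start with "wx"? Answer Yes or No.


Input string: 'dkcwsv'
Prefix to check: 'wx'
First 2 characters of input: 'dk'
Match: False
Result: No


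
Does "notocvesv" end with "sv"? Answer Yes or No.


Input string: 'notocvesv'
Suffix to check: 'sv'
Last 2 characters of input: 'sv'
Match: True
Result: Yes


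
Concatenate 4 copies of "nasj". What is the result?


Input string: 'nasj'
Operation: repeat 4 times
Concatenation: 'nasj' + 'nasj' + 'nasj' + 'nasj'
Result: nasjnasjnasjnasj


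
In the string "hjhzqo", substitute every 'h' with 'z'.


Input string: 'hjhzqo'
Operation: replace 'h' with 'z'
Positions of 'h': 0, 2
After replacement: zjzzqo


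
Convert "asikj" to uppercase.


Input string: 'asikj'
Operation: convert each letter to uppercase
Mapping: 'a'->'A', 's'->'S', 'i'->'I', 'k'->'K', 'j'->'J'
Result: ASIKJ


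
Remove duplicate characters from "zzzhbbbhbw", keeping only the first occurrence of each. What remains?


Input: 'zzzhbbbhbw'
Operation: keep first occurrence of each character
Scan: s[0]='z' new -> keep; s[1]='z' seen -> skip; s[2]='z' seen -> skip; s[3]='h' new -> keep; s[4]='b' new -> keep; s[5]='b' seen -> skip; s[6]='b' seen -> skip; s[7]='h' seen -> skip; s[8]='b' seen -> skip; s[9]='w' new -> keep
Result: zhbw


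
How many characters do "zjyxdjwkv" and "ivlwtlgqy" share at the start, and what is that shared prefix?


String 1: 'zjyxdjwkv'
String 2: 'ivlwtlgqy'
Compare position by position:
pos 0: 'z' vs 'i' differ -> stop
Longest common prefix: "" (length 0)


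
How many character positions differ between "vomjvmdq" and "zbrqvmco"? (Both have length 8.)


String 1: 'vomjvmdq'
String 2: 'zbrqvmco'
Compare each position: pos 0: 'v'!='z', pos 1: 'o'!='b', pos 2: 'm'!='r', pos 3: 'j'!='q', pos 4: 'v'=='v', pos 5: 'm'=='m', pos 6: 'd'!='c', pos 7: 'q'!='o'
Differing positions: 6
Hamming distance: 6


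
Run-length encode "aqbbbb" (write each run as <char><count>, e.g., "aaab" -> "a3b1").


Input: 'aqbbbb'
Operation: identify consecutive runs
Runs: 'a' -> a1, 'q' -> q1, 'bbbb' -> b4
Encoded: a1q1b4


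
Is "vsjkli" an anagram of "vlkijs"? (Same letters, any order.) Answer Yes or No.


String 1: 'vlkijs' -> sorted: 'ijklsv'
String 2: 'vsjkli' -> sorted: 'ijklsv'
Compare sorted forms: 'ijklsv' == 'ijklsv'
Anagram: Yes


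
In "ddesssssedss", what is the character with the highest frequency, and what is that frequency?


Input: 'ddesssssedss'
Operation: tally each character
Counts: 'd':3, 'e':2, 's':7
Maximum: 's' appears 7 times


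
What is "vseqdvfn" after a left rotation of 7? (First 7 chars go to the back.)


Input: 'vseqdvfn', shift = 7
Operation: split at index 7 and swap parts
Front part s[0:7] = 'vseqdvf'
Back part s[7:] = 'n'
Rotated = back + front = 'n' + 'vseqdvf'
Result: nvseqdvf


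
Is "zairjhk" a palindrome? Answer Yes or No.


Input string: 'zairjhk'
Reversed: 'khjriaz'
Compare pairs: s[0]='z' vs s[6]='k' (mismatch), s[1]='a' vs s[5]='h' (mismatch), s[2]='i' vs s[4]='j' (mismatch)
Palindrome: No


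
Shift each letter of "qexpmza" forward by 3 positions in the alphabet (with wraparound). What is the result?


Input: 'qexpmza', shift = 3
Operation: for each letter, (position + 3) mod 26
Mapping: 'q'(16+3=19)->'t', 'e'(4+3=7)->'h', 'x'(23+3=26, 26 mod 26=0)->'a', 'p'(15+3=18)->'s', 'm'(12+3=15)->'p', 'z'(25+3=28, 28 mod 26=2)->'c', 'a'(0+3=3)->'d'
Result: thaspcd


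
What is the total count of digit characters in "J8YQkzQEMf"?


Input string: 'J8YQkzQEMf'
Operation: count digit characters (0-9)
Scan: 'J', '8'(digit), 'Y', 'Q', 'k', 'z', 'Q', 'E', 'M', 'f'
Digits found: 1
Result: 1


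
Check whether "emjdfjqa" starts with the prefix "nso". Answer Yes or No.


Input string: 'emjdfjqa'
Prefix to check: 'nso'
First 3 characters of input: 'emj'
Match: False
Result: No


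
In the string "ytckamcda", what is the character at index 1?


Input string: 'ytckamcda'
Operation: get character at index 1
Index mapping: s[0]='y', s[1]='t'
Result: 't'


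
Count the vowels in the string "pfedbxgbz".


Input string: 'pfedbxgbz'
Operation: count vowels (a, e, i, o, u)
Scan: s[0]='p', s[1]='f', s[2]='e' (vowel), s[3]='d', s[4]='b', s[5]='x', s[6]='g', s[7]='b', s[8]='z'
Vowels found: 1
Result: 1


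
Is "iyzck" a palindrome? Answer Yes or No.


Input string: 'iyzck'
Reversed: 'kczyi'
Compare pairs: s[0]='i' vs s[4]='k' (mismatch), s[1]='y' vs s[3]='c' (mismatch)
Palindrome: No


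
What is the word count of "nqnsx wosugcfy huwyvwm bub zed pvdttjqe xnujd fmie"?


Input string: 'nqnsx wosugcfy huwyvwm bub zed pvdttjqe xnujd fmie'
Operation: split by spaces
Words found: 'nqnsx', 'wosugcfy', 'huwyvwm', 'bub', 'zed', 'pvdttjqe', 'xnujd', 'fmie'
Word count: 8


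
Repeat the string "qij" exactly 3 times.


Input string: 'qij'
Operation: repeat 3 times
Concatenation: 'qij' + 'qij' + 'qij'
Result: qijqijqij


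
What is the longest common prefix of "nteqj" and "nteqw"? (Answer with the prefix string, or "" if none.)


String 1: 'nteqj'
String 2: 'nteqw'
Compare position by position:
pos 0: 'n' vs 'n' match
pos 1: 't' vs 't' match
pos 2: 'e' vs 'e' match
pos 3: 'q' vs 'q' match
pos 4: 'j' vs 'w' differ -> stop
Longest common prefix: "nteq" (length 4)


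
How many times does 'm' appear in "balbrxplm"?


Input string: 'balbrxplm'
Target character: 'm'
Scan each position: s[8]='m'
Matches found at indices: 8
Total: 1


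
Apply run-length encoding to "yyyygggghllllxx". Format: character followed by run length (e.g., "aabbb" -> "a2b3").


Input: 'yyyygggghllllxx'
Operation: identify consecutive runs
Runs: 'yyyy' -> y4, 'gggg' -> g4, 'h' -> h1, 'llll' -> l4, 'xx' -> x2
Encoded: y4g4h1l4x2


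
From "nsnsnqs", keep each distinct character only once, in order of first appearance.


Input: 'nsnsnqs'
Operation: keep first occurrence of each character
Scan: s[0]='n' new -> keep; s[1]='s' new -> keep; s[2]='n' seen -> skip; s[3]='s' seen -> skip; s[4]='n' seen -> skip; s[5]='q' new -> keep; s[6]='s' seen -> skip
Result: nsq


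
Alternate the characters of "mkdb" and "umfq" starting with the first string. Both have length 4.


String 1: 'mkdb'
String 2: 'umfq'
Operation: alternate characters
Pairs: 'm'+'u', 'k'+'m', 'd'+'f', 'b'+'q'
Result: mukmdfbq


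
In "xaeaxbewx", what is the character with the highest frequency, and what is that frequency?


Input: 'xaeaxbewx'
Operation: tally each character
Counts: 'a':2, 'b':1, 'e':2, 'w':1, 'x':3
Maximum: 'x' appears 3 times


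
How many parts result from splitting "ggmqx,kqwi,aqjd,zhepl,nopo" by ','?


Input string: 'ggmqx,kqwi,aqjd,zhepl,nopo'
Delimiter: ','
Split result: 'ggmqx', 'kqwi', 'aqjd', 'zhepl', 'nopo'
Number of parts: 5


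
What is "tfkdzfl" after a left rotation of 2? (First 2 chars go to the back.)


Input: 'tfkdzfl', shift = 2
Operation: split at index 2 and swap parts
Front part s[0:2] = 'tf'
Back part s[2:] = 'kdzfl'
Rotated = back + front = 'kdzfl' + 'tf'
Result: kdzfltf


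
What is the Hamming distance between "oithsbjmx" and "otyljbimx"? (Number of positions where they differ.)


String 1: 'oithsbjmx'
String 2: 'otyljbimx'
Compare each position: pos 0: 'o'=='o', pos 1: 'i'!='t', pos 2: 't'!='y', pos 3: 'h'!='l', pos 4: 's'!='j', pos 5: 'b'=='b', pos 6: 'j'!='i', pos 7: 'm'=='m', pos 8: 'x'=='x'
Differing positions: 5
Hamming distance: 5


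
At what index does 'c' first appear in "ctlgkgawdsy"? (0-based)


Input string: 'ctlgkgawdsy'
Target: 'c'
Scanning left to right: s[0]='c'
First match at index: 0


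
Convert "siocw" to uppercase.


Input string: 'siocw'
Operation: convert each letter to uppercase
Mapping: 's'->'S', 'i'->'I', 'o'->'O', 'c'->'C', 'w'->'W'
Result: SIOCW


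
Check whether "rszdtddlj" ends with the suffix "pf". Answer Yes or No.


Input string: 'rszdtddlj'
Suffix to check: 'pf'
Last 2 characters of input: 'lj'
Match: False
Result: No


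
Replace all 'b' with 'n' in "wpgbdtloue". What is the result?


Input string: 'wpgbdtloue'
Operation: replace 'b' with 'n'
Positions of 'b': 3
After replacement: wpgndtloue


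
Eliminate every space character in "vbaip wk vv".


Input string: 'vbaip wk vv'
Operation: remove all spaces
Words: 'vbaip', 'wk', 'vv'
Join without spaces: vbaipwkvv


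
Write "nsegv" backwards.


Input string: 'nsegv'
Operation: reverse character order
Original order: 'n' -> 's' -> 'e' -> 'g' -> 'v'
Reversed order: 'v' -> 'g' -> 'e' -> 's' -> 'n'
Result: vgesn


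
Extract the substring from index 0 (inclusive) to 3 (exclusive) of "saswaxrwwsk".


Input string: 'saswaxrwwsk'
Operation: slice [0:3]
Extract characters: s[0]='s', s[1]='a', s[2]='s'
Result: sas


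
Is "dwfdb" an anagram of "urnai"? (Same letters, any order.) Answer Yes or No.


String 1: 'urnai' -> sorted: 'ainru'
String 2: 'dwfdb' -> sorted: 'bddfw'
Compare sorted forms: 'ainru' != 'bddfw'
Anagram: No


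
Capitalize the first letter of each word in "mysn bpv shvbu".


Input string: 'mysn bpv shvbu'
Operation: capitalize first letter of each word
Word transformations: 'mysn'->'Mysn', 'bpv'->'Bpv', 'shvbu'->'Shvbu'
Result: Mysn Bpv Shvbu


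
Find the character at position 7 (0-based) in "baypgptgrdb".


Input string: 'baypgptgrdb'
Operation: get character at index 7
Index mapping: s[0]='b', s[1]='a', s[2]='y', s[3]='p', s[4]='g', s[5]='p', s[6]='t', s[7]='g'
Result: 'g'


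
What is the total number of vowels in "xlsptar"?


Input string: 'xlsptar'
Operation: count vowels (a, e, i, o, u)
Scan: s[0]='x', s[1]='l', s[2]='s', s[3]='p', s[4]='t', s[5]='a' (vowel), s[6]='r'
Vowels found: 1
Result: 1


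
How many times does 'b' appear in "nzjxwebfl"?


Input string: 'nzjxwebfl'
Target character: 'b'
Scan each position: s[6]='b'
Matches found at indices: 6
Total: 1


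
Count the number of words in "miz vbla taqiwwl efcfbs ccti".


Input string: 'miz vbla taqiwwl efcfbs ccti'
Operation: split by spaces
Words found: 'miz', 'vbla', 'taqiwwl', 'efcfbs', 'ccti'
Word count: 5


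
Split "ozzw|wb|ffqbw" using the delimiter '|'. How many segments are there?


Input string: 'ozzw|wb|ffqbw'
Delimiter: '|'
Split result: 'ozzw', 'wb', 'ffqbw'
Number of parts: 3


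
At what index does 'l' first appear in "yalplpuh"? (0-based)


Input string: 'yalplpuh'
Target: 'l'
Scanning left to right: s[0]='y', s[1]='a', s[2]='l'
First match at index: 2


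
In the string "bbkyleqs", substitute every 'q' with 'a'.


Input string: 'bbkyleqs'
Operation: replace 'q' with 'a'
Positions of 'q': 6
After replacement: bbkyleas


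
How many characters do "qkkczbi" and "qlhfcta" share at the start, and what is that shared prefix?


String 1: 'qkkczbi'
String 2: 'qlhfcta'
Compare position by position:
pos 0: 'q' vs 'q' match
pos 1: 'k' vs 'l' differ -> stop
Longest common prefix: "q" (length 1)


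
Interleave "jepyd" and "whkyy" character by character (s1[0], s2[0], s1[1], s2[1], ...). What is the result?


String 1: 'jepyd'
String 2: 'whkyy'
Operation: alternate characters
Pairs: 'j'+'w', 'e'+'h', 'p'+'k', 'y'+'y', 'd'+'y'
Result: jwehpkyydy


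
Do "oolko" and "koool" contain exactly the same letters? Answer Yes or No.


String 1: 'oolko' -> sorted: 'klooo'
String 2: 'koool' -> sorted: 'klooo'
Compare sorted forms: 'klooo' == 'klooo'
Anagram: Yes


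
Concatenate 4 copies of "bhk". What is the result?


Input string: 'bhk'
Operation: repeat 4 times
Concatenation: 'bhk' + 'bhk' + 'bhk' + 'bhk'
Result: bhkbhkbhkbhk


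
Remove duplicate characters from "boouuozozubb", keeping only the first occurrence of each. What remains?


Input: 'boouuozozubb'
Operation: keep first occurrence of each character
Scan: s[0]='b' new -> keep; s[1]='o' new -> keep; s[2]='o' seen -> skip; s[3]='u' new -> keep; s[4]='u' seen -> skip; s[5]='o' seen -> skip; s[6]='z' new -> keep; s[7]='o' seen -> skip; s[8]='z' seen -> skip; s[9]='u' seen -> skip; s[10]='b' seen -> skip; s[11]='b' seen -> skip
Result: bouz


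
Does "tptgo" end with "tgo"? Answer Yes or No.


Input string: 'tptgo'
Suffix to check: 'tgo'
Last 3 characters of input: 'tgo'
Match: True
Result: Yes


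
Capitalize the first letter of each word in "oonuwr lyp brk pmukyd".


Input string: 'oonuwr lyp brk pmukyd'
Operation: capitalize first letter of each word
Word transformations: 'oonuwr'->'Oonuwr', 'lyp'->'Lyp', 'brk'->'Brk', 'pmukyd'->'Pmukyd'
Result: Oonuwr Lyp Brk Pmukyd


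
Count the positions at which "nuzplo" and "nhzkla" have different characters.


String 1: 'nuzplo'
String 2: 'nhzkla'
Compare each position: pos 0: 'n'=='n', pos 1: 'u'!='h', pos 2: 'z'=='z', pos 3: 'p'!='k', pos 4: 'l'=='l', pos 5: 'o'!='a'
Differing positions: 3
Hamming distance: 3


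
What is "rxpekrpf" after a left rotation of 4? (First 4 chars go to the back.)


Input: 'rxpekrpf', shift = 4
Operation: split at index 4 and swap parts
Front part s[0:4] = 'rxpe'
Back part s[4:] = 'krpf'
Rotated = back + front = 'krpf' + 'rxpe'
Result: krpfrxpe


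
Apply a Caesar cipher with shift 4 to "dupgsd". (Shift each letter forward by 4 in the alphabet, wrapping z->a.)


Input: 'dupgsd', shift = 4
Operation: for each letter, (position + 4) mod 26
Mapping: 'd'(3+4=7)->'h', 'u'(20+4=24)->'y', 'p'(15+4=19)->'t', 'g'(6+4=10)->'k', 's'(18+4=22)->'w', 'd'(3+4=7)->'h'
Result: hytkwh


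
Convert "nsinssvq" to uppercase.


Input string: 'nsinssvq'
Operation: convert each letter to uppercase
Mapping: 'n'->'N', 's'->'S', 'i'->'I', 'n'->'N', 's'->'S', 's'->'S', 'v'->'V', 'q'->'Q'
Result: NSINSSVQ


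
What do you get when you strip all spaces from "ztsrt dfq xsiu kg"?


Input string: 'ztsrt dfq xsiu kg'
Operation: remove all spaces
Words: 'ztsrt', 'dfq', 'xsiu', 'kg'
Join without spaces: ztsrtdfqxsiukg


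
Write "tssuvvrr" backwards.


Input string: 'tssuvvrr'
Operation: reverse character order
Original order: 't' -> 's' -> 's' -> 'u' -> 'v' -> 'v' -> 'r' -> 'r'
Reversed order: 'r' -> 'r' -> 'v' -> 'v' -> 'u' -> 's' -> 's' -> 't'
Result: rrvvusst


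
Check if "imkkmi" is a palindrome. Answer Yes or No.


Input string: 'imkkmi'
Reversed: 'imkkmi'
Compare pairs: s[0]='i' vs s[5]='i' (match), s[1]='m' vs s[4]='m' (match), s[2]='k' vs s[3]='k' (match)
Palindrome: Yes


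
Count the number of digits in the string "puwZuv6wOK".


Input string: 'puwZuv6wOK'
Operation: count digit characters (0-9)
Scan: 'p', 'u', 'w', 'Z', 'u', 'v', '6'(digit), 'w', 'O', 'K'
Digits found: 1
Result: 1


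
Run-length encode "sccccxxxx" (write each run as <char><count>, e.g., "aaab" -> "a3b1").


Input: 'sccccxxxx'
Operation: identify consecutive runs
Runs: 's' -> s1, 'cccc' -> c4, 'xxxx' -> x4
Encoded: s1c4x4


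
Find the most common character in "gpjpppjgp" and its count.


Input: 'gpjpppjgp'
Operation: tally each character
Counts: 'g':2, 'j':2, 'p':5
Maximum: 'p' appears 5 times


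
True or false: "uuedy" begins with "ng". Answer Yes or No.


Input string: 'uuedy'
Prefix to check: 'ng'
First 2 characters of input: 'uu'
Match: False
Result: No
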